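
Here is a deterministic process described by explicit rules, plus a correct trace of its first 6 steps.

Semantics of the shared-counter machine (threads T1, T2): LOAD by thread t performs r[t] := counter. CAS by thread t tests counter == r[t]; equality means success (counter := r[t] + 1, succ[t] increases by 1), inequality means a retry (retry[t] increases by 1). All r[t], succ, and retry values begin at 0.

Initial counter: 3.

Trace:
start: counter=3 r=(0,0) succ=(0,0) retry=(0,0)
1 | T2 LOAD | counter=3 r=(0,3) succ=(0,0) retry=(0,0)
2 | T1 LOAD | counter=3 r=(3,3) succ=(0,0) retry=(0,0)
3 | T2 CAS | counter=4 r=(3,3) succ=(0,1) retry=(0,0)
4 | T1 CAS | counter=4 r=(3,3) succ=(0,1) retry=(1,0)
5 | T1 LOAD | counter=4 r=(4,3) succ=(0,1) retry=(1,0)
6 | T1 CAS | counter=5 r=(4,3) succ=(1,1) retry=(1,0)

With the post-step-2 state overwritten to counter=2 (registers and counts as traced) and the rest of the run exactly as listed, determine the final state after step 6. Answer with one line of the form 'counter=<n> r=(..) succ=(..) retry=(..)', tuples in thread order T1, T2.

counter=3 r=(2,3) succ=(1,0) retry=(1,1)

state after step 2 := counter=2 r=(3,3) succ=(0,0) retry=(0,0)
3 | T2 CAS | counter=2 r=(3,3) succ=(0,0) retry=(0,1)
4 | T1 CAS | counter=2 r=(3,3) succ=(0,0) retry=(1,1)
5 | T1 LOAD | counter=2 r=(2,3) succ=(0,0) retry=(1,1)
6 | T1 CAS | counter=3 r=(2,3) succ=(1,0) retry=(1,1)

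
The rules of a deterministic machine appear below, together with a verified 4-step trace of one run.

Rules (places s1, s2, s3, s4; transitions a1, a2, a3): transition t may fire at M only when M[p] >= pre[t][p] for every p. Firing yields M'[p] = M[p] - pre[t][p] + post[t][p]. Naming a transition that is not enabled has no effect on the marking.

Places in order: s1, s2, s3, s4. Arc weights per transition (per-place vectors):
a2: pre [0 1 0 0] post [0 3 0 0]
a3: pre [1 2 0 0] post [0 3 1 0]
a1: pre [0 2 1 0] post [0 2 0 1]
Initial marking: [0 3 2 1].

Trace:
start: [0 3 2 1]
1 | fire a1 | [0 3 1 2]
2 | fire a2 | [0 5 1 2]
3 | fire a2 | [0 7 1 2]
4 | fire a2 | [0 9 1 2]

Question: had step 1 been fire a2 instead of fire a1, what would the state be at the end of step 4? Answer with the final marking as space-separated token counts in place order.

(re-executing from step 1 with the substitution; state before step 1: [0 3 2 1])
1 | fire a2 | [0 5 2 1]
2 | fire a2 | [0 7 2 1]
3 | fire a2 | [0 9 2 1]
4 | fire a2 | [0 11 2 1]

0 11 2 1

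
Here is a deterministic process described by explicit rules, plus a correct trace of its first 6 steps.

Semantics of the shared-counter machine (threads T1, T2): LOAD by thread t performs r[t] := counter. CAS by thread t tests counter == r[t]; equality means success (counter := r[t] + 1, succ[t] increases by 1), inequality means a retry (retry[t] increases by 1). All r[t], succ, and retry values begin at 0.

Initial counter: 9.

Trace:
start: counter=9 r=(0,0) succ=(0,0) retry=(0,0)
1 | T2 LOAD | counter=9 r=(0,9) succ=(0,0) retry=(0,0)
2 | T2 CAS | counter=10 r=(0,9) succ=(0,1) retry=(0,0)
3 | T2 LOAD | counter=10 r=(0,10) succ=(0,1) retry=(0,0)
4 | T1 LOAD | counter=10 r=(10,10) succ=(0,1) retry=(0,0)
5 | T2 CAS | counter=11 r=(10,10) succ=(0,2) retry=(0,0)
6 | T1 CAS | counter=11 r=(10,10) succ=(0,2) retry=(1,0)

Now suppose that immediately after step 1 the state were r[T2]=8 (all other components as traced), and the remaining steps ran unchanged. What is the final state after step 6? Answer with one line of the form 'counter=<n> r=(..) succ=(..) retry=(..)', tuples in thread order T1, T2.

state after step 1 := counter=9 r=(0,8) succ=(0,0) retry=(0,0)
2 | T2 CAS | counter=9 r=(0,8) succ=(0,0) retry=(0,1)
3 | T2 LOAD | counter=9 r=(0,9) succ=(0,0) retry=(0,1)
4 | T1 LOAD | counter=9 r=(9,9) succ=(0,0) retry=(0,1)
5 | T2 CAS | counter=10 r=(9,9) succ=(0,1) retry=(0,1)
6 | T1 CAS | counter=10 r=(9,9) succ=(0,1) retry=(1,1)

counter=10 r=(9,9) succ=(0,1) retry=(1,1)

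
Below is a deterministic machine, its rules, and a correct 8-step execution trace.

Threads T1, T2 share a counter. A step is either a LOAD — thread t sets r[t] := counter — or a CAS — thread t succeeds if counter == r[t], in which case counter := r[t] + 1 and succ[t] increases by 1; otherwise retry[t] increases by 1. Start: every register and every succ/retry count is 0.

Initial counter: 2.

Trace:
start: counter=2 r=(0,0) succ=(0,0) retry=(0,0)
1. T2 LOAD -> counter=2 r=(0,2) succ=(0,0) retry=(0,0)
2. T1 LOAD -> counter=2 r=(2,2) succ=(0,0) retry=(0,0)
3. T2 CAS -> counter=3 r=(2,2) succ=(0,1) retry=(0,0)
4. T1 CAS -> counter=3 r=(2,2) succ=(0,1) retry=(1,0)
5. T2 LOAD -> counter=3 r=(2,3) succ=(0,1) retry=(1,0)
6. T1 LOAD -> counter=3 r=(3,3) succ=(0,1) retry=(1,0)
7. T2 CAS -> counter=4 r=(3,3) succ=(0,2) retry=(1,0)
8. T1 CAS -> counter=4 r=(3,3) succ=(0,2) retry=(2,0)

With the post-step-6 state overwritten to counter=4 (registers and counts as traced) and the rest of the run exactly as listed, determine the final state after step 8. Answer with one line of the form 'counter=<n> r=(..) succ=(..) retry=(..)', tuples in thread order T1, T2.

counter=4 r=(3,3) succ=(0,1) retry=(2,1)

state after step 6 := counter=4 r=(3,3) succ=(0,1) retry=(1,0)
7. T2 CAS -> counter=4 r=(3,3) succ=(0,1) retry=(1,1)
8. T1 CAS -> counter=4 r=(3,3) succ=(0,1) retry=(2,1)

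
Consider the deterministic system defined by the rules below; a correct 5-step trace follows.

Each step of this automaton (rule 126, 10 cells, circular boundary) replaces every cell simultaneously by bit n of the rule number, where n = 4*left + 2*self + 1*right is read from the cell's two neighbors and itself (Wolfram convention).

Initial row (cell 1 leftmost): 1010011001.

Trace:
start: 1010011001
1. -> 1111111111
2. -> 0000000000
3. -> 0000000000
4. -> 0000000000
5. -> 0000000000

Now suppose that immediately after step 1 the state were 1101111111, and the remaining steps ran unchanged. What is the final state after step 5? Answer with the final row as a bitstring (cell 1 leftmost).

0000011011

state after step 1 := 1101111111
2. -> 0111000000
3. -> 1101100000
4. -> 1111110001
5. -> 0000011011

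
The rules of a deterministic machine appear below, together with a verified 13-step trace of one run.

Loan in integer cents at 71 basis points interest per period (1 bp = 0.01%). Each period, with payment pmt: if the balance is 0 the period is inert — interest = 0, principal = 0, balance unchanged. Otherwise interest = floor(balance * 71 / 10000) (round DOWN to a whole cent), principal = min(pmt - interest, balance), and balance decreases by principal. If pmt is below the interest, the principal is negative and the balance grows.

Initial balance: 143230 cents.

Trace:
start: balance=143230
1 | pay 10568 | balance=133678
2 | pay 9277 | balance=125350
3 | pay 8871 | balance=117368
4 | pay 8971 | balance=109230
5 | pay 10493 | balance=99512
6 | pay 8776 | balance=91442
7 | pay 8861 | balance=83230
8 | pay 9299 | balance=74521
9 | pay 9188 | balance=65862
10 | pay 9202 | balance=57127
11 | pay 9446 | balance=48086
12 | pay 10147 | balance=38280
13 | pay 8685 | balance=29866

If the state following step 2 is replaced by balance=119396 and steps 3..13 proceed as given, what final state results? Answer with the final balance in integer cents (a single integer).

state after step 2 := balance=119396
3 | pay 8871 | balance=111372
4 | pay 8971 | balance=103191
5 | pay 10493 | balance=93430
6 | pay 8776 | balance=85317
7 | pay 8861 | balance=77061
8 | pay 9299 | balance=68309
9 | pay 9188 | balance=59605
10 | pay 9202 | balance=50826
11 | pay 9446 | balance=41740
12 | pay 10147 | balance=31889
13 | pay 8685 | balance=23430

23430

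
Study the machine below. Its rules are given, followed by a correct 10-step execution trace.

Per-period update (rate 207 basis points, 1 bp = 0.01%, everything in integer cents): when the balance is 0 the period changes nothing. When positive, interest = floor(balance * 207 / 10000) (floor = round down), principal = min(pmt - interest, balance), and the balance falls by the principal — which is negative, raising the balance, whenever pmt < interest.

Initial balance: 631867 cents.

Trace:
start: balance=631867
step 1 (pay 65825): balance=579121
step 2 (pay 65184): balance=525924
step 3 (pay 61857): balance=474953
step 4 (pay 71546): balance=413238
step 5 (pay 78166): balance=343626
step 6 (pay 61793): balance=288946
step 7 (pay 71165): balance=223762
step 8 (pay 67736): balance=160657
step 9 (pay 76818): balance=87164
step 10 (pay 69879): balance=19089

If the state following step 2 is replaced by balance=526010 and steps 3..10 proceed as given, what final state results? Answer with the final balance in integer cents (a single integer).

19189

state after step 2 := balance=526010
step 3 (pay 61857): balance=475041
step 4 (pay 71546): balance=413328
step 5 (pay 78166): balance=343717
step 6 (pay 61793): balance=289038
step 7 (pay 71165): balance=223856
step 8 (pay 67736): balance=160753
step 9 (pay 76818): balance=87262
step 10 (pay 69879): balance=19189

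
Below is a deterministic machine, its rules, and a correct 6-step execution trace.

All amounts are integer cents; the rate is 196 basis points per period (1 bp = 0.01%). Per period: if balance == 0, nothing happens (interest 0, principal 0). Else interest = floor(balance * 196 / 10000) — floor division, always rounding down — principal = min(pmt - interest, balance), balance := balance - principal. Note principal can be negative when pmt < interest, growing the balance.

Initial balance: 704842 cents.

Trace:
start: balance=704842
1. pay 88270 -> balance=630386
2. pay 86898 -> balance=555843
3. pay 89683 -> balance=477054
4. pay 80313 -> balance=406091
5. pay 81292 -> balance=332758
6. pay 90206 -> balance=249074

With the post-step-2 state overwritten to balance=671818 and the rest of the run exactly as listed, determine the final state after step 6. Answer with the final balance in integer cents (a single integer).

374411

state after step 2 := balance=671818
3. pay 89683 -> balance=595302
4. pay 80313 -> balance=526656
5. pay 81292 -> balance=455686
6. pay 90206 -> balance=374411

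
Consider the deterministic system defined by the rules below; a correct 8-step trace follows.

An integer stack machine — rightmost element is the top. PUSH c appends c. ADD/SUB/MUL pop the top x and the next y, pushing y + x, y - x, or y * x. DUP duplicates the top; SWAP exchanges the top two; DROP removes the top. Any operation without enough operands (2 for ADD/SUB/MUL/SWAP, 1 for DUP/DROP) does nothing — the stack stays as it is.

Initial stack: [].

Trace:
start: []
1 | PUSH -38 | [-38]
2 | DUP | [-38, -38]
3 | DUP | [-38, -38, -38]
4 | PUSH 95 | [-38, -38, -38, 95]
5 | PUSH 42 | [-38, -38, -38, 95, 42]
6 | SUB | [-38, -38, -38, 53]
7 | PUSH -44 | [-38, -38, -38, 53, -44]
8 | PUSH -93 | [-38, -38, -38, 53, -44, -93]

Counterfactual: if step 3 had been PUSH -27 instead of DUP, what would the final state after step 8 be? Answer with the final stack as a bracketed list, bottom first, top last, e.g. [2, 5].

(re-executing from step 3 with the substitution; state before step 3: [-38, -38])
3 | PUSH -27 | [-38, -38, -27]
4 | PUSH 95 | [-38, -38, -27, 95]
5 | PUSH 42 | [-38, -38, -27, 95, 42]
6 | SUB | [-38, -38, -27, 53]
7 | PUSH -44 | [-38, -38, -27, 53, -44]
8 | PUSH -93 | [-38, -38, -27, 53, -44, -93]

[-38, -38, -27, 53, -44, -93]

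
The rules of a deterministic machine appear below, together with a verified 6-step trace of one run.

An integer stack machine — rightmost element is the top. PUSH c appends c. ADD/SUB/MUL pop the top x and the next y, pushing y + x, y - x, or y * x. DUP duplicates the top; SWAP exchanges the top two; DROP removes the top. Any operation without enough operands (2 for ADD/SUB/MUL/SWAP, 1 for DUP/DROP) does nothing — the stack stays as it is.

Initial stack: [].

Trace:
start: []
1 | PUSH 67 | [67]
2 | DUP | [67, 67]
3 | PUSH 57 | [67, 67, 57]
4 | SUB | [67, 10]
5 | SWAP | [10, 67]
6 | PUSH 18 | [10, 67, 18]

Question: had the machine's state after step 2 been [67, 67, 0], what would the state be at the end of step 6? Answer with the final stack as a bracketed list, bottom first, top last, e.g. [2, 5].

state after step 2 := [67, 67, 0]
3 | PUSH 57 | [67, 67, 0, 57]
4 | SUB | [67, 67, -57]
5 | SWAP | [67, -57, 67]
6 | PUSH 18 | [67, -57, 67, 18]

[67, -57, 67, 18]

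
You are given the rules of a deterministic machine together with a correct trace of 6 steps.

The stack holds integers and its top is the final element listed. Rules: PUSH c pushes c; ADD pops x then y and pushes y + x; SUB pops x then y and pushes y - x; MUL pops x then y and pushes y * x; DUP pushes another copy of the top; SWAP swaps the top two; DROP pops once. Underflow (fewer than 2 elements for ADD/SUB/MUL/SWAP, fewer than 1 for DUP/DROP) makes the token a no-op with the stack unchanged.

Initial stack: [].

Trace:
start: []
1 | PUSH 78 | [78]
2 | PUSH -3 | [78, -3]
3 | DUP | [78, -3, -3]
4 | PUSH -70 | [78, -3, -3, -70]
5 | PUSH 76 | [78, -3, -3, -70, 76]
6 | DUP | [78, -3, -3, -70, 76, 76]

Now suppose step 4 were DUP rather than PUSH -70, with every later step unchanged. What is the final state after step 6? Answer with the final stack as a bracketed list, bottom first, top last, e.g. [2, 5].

(re-executing from step 4 with the substitution; state before step 4: [78, -3, -3])
4 | DUP | [78, -3, -3, -3]
5 | PUSH 76 | [78, -3, -3, -3, 76]
6 | DUP | [78, -3, -3, -3, 76, 76]

[78, -3, -3, -3, 76, 76]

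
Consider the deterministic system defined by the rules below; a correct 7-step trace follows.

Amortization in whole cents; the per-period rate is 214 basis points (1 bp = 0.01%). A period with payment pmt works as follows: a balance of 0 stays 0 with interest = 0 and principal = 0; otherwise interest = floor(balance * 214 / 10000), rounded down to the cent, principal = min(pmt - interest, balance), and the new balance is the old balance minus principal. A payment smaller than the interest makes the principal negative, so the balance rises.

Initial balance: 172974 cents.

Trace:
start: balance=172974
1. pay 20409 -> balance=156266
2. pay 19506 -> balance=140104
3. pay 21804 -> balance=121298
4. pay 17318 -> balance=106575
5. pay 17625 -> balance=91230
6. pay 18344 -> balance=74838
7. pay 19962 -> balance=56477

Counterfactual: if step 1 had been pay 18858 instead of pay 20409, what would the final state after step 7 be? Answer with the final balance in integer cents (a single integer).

58239

(re-executing from step 1 with the substitution; state before step 1: balance=172974)
1. pay 18858 -> balance=157817
2. pay 19506 -> balance=141688
3. pay 21804 -> balance=122916
4. pay 17318 -> balance=108228
5. pay 17625 -> balance=92919
6. pay 18344 -> balance=76563
7. pay 19962 -> balance=58239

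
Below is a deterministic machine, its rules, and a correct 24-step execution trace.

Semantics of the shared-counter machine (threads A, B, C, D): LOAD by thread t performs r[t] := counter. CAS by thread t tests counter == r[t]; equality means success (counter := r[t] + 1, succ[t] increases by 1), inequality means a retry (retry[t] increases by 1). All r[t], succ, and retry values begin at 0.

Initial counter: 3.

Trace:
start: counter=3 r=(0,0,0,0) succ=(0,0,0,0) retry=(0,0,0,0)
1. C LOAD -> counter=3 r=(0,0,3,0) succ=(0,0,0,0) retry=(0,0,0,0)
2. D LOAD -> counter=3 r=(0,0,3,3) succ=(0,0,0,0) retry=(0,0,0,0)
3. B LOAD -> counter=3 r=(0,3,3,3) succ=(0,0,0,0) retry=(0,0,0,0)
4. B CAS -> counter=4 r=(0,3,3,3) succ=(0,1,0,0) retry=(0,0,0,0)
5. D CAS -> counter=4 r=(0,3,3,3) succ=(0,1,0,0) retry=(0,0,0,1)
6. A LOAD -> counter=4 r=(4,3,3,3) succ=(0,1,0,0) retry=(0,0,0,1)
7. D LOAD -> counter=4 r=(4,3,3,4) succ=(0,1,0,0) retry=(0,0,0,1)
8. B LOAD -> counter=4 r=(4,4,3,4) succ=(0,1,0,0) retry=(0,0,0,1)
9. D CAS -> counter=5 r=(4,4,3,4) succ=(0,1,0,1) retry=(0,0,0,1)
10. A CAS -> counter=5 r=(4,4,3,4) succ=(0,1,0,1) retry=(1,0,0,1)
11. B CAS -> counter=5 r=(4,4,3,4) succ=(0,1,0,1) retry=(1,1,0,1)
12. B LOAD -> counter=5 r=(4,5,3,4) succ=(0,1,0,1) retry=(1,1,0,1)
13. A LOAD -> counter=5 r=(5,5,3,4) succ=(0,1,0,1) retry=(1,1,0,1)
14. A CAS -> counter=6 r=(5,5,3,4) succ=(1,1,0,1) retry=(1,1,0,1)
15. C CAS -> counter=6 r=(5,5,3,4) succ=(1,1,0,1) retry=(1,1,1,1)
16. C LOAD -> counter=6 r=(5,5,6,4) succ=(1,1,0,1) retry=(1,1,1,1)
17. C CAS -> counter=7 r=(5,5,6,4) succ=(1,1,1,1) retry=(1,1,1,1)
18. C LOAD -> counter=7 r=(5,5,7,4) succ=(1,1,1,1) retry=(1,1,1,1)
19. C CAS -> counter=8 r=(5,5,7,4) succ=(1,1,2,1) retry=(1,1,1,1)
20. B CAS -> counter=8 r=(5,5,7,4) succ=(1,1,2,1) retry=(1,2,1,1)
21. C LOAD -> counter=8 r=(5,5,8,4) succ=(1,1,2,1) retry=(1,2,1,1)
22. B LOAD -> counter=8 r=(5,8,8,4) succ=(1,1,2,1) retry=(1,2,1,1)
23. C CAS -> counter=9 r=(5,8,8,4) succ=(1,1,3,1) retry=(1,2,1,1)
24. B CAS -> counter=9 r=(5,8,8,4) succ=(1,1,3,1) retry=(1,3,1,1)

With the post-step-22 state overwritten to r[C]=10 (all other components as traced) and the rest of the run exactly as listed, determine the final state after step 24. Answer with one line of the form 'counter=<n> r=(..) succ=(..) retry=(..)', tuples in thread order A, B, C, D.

state after step 22 := counter=8 r=(5,8,10,4) succ=(1,1,2,1) retry=(1,2,1,1)
23. C CAS -> counter=8 r=(5,8,10,4) succ=(1,1,2,1) retry=(1,2,2,1)
24. B CAS -> counter=9 r=(5,8,10,4) succ=(1,2,2,1) retry=(1,2,2,1)

counter=9 r=(5,8,10,4) succ=(1,2,2,1) retry=(1,2,2,1)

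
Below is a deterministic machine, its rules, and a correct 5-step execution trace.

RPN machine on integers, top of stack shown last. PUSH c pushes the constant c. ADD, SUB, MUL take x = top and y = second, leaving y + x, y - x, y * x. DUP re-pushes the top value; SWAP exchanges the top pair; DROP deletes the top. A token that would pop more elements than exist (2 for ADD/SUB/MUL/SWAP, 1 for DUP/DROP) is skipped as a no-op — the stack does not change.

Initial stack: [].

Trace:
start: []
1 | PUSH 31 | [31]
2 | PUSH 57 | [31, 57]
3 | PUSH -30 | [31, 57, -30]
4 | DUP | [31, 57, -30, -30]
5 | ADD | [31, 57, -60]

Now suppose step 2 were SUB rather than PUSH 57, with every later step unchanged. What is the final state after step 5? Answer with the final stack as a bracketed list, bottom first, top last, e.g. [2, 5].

[31, -60]

(re-executing from step 2 with the substitution; state before step 2: [31])
2 | SUB | [31]
3 | PUSH -30 | [31, -30]
4 | DUP | [31, -30, -30]
5 | ADD | [31, -60]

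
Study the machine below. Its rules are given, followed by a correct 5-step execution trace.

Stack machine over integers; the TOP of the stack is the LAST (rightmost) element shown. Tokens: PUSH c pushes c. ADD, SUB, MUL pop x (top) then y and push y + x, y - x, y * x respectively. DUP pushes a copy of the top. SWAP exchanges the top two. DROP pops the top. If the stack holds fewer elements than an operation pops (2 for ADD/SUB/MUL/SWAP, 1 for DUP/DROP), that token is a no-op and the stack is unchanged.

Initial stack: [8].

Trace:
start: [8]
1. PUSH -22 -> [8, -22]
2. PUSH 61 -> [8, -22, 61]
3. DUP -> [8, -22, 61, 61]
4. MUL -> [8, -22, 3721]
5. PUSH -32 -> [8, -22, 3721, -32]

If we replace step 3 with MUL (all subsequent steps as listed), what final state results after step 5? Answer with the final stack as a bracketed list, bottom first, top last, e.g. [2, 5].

(re-executing from step 3 with the substitution; state before step 3: [8, -22, 61])
3. MUL -> [8, -1342]
4. MUL -> [-10736]
5. PUSH -32 -> [-10736, -32]

[-10736, -32]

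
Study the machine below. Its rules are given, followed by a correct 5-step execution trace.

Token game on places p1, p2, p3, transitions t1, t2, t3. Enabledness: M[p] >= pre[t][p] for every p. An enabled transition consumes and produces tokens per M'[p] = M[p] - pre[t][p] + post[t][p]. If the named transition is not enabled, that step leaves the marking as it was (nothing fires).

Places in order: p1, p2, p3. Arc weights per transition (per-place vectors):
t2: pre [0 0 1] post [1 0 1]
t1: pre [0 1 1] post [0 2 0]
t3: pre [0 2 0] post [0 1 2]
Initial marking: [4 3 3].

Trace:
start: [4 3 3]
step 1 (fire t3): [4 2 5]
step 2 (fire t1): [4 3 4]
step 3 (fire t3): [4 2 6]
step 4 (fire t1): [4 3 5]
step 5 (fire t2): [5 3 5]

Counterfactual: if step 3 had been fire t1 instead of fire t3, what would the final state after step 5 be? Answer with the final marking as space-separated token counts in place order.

5 5 2

(re-executing from step 3 with the substitution; state before step 3: [4 3 4])
step 3 (fire t1): [4 4 3]
step 4 (fire t1): [4 5 2]
step 5 (fire t2): [5 5 2]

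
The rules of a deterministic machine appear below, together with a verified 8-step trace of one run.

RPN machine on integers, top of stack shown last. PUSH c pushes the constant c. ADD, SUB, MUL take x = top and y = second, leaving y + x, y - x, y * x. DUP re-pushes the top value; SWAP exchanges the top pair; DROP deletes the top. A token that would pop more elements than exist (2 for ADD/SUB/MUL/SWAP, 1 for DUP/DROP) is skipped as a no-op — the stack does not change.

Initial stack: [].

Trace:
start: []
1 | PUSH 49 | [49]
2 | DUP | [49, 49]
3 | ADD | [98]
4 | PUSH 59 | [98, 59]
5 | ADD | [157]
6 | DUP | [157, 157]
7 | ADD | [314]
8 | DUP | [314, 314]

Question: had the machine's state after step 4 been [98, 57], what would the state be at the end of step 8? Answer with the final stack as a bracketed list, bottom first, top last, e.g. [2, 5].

[310, 310]

state after step 4 := [98, 57]
5 | ADD | [155]
6 | DUP | [155, 155]
7 | ADD | [310]
8 | DUP | [310, 310]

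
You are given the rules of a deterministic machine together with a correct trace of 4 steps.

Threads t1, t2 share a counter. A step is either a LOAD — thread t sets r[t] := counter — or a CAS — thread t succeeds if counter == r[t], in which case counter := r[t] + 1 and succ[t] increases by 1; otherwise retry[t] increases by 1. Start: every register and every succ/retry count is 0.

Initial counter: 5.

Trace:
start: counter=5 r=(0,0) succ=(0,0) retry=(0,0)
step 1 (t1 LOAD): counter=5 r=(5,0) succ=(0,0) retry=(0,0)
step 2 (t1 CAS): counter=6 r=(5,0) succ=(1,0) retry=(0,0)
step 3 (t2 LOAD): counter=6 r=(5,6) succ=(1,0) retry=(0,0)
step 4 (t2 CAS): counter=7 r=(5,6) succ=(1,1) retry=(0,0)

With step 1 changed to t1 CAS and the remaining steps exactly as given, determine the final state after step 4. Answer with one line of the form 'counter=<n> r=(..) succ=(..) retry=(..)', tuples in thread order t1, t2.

counter=6 r=(0,5) succ=(0,1) retry=(2,0)

(re-executing from step 1 with the substitution; state before step 1: counter=5 r=(0,0) succ=(0,0) retry=(0,0))
step 1 (t1 CAS): counter=5 r=(0,0) succ=(0,0) retry=(1,0)
step 2 (t1 CAS): counter=5 r=(0,0) succ=(0,0) retry=(2,0)
step 3 (t2 LOAD): counter=5 r=(0,5) succ=(0,0) retry=(2,0)
step 4 (t2 CAS): counter=6 r=(0,5) succ=(0,1) retry=(2,0)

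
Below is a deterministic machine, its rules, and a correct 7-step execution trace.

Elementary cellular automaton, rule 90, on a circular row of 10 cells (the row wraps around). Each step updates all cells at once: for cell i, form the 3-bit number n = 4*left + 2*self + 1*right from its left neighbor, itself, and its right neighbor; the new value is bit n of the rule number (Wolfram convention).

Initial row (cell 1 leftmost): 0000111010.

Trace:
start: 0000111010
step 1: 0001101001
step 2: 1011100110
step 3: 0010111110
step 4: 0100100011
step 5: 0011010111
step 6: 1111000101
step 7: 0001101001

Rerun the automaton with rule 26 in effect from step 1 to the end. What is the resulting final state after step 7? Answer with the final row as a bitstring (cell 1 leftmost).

0011000010

(re-executing steps 1..7 under rule 26; state before step 1: 0000111010)
step 1: 0001100001
step 2: 1011010010
step 3: 0010001100
step 4: 0101011010
step 5: 1000010001
step 6: 0100101011
step 7: 0011000010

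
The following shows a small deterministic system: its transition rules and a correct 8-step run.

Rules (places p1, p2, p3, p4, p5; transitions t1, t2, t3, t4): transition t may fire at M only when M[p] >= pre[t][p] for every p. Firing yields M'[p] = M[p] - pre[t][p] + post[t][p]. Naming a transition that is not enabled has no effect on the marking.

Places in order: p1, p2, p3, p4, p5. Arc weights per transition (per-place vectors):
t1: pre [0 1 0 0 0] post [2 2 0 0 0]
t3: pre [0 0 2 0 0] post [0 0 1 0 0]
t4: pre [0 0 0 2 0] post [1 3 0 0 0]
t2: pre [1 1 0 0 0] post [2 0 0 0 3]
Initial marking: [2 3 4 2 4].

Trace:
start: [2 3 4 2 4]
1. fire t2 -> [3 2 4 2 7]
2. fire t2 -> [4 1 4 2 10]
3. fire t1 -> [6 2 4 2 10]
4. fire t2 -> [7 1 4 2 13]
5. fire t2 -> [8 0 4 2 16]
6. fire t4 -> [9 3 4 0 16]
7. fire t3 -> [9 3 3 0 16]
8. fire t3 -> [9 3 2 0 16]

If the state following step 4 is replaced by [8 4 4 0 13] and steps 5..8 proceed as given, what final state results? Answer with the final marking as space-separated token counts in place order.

state after step 4 := [8 4 4 0 13]
5. fire t2 -> [9 3 4 0 16]
6. fire t4 -> [9 3 4 0 16]
7. fire t3 -> [9 3 3 0 16]
8. fire t3 -> [9 3 2 0 16]

9 3 2 0 16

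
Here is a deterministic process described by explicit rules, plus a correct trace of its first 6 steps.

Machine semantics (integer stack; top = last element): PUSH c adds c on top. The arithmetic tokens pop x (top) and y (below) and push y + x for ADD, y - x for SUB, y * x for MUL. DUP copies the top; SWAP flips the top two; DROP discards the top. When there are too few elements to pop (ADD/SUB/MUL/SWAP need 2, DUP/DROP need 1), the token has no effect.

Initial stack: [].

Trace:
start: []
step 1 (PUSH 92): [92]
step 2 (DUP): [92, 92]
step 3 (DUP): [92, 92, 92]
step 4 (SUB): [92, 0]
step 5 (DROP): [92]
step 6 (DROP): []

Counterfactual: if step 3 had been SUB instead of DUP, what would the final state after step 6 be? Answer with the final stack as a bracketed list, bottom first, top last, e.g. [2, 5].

[]

(re-executing from step 3 with the substitution; state before step 3: [92, 92])
step 3 (SUB): [0]
step 4 (SUB): [0]
step 5 (DROP): []
step 6 (DROP): []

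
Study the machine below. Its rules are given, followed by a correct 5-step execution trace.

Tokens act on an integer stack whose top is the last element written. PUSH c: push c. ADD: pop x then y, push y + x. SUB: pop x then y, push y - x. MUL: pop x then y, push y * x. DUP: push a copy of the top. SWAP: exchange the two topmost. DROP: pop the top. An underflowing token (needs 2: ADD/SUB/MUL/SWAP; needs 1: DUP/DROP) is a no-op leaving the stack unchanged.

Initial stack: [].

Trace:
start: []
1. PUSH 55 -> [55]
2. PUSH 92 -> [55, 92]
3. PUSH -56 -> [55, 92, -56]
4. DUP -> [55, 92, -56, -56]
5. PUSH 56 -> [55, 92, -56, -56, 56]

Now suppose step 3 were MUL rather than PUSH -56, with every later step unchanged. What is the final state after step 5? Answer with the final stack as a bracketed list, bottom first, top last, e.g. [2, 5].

(re-executing from step 3 with the substitution; state before step 3: [55, 92])
3. MUL -> [5060]
4. DUP -> [5060, 5060]
5. PUSH 56 -> [5060, 5060, 56]

[5060, 5060, 56]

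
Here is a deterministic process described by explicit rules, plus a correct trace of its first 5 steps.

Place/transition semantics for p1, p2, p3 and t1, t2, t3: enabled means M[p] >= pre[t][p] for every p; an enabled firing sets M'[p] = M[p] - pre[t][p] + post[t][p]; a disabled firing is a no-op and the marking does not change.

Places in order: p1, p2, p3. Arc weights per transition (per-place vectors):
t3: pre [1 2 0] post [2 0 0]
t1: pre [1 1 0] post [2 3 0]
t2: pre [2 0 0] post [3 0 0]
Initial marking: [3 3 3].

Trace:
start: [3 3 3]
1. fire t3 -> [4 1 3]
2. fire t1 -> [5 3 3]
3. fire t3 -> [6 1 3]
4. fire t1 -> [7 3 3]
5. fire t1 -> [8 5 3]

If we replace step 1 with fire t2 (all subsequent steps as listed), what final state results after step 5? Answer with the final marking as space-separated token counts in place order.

(re-executing from step 1 with the substitution; state before step 1: [3 3 3])
1. fire t2 -> [4 3 3]
2. fire t1 -> [5 5 3]
3. fire t3 -> [6 3 3]
4. fire t1 -> [7 5 3]
5. fire t1 -> [8 7 3]

8 7 3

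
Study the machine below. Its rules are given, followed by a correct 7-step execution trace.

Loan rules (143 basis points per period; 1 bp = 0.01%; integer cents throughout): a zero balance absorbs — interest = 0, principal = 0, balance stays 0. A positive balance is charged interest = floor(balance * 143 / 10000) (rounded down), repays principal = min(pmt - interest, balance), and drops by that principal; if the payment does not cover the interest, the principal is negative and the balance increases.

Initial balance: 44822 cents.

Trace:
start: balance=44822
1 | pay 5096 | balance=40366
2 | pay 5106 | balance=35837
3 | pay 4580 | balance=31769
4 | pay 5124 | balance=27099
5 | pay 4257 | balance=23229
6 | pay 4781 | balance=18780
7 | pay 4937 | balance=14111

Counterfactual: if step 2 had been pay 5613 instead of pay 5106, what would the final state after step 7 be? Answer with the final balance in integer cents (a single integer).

13566

(re-executing from step 2 with the substitution; state before step 2: balance=40366)
2 | pay 5613 | balance=35330
3 | pay 4580 | balance=31255
4 | pay 5124 | balance=26577
5 | pay 4257 | balance=22700
6 | pay 4781 | balance=18243
7 | pay 4937 | balance=13566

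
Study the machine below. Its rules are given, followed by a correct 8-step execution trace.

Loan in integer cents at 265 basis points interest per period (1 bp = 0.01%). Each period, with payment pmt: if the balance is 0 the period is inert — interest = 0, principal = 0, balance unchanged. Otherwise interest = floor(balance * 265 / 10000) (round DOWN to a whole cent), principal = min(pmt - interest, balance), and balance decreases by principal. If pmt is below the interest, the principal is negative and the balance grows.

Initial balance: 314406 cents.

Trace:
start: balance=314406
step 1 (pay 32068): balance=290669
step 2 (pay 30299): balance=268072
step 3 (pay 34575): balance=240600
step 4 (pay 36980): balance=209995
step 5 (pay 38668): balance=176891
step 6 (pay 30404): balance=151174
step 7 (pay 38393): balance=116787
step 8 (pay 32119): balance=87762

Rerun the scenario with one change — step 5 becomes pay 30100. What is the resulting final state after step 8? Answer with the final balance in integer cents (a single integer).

(re-executing from step 5 with the substitution; state before step 5: balance=209995)
step 5 (pay 30100): balance=185459
step 6 (pay 30404): balance=159969
step 7 (pay 38393): balance=125815
step 8 (pay 32119): balance=97030

97030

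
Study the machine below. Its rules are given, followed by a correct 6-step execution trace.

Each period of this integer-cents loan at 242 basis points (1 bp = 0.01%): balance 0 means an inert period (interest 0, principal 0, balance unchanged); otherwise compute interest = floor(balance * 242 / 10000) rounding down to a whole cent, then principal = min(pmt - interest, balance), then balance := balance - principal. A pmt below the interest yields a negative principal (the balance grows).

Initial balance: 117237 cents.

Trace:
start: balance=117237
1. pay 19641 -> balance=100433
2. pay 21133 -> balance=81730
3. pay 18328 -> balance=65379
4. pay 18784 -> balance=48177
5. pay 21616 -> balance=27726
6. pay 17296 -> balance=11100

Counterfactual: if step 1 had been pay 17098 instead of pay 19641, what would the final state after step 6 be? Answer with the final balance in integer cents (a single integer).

13966

(re-executing from step 1 with the substitution; state before step 1: balance=117237)
1. pay 17098 -> balance=102976
2. pay 21133 -> balance=84335
3. pay 18328 -> balance=68047
4. pay 18784 -> balance=50909
5. pay 21616 -> balance=30524
6. pay 17296 -> balance=13966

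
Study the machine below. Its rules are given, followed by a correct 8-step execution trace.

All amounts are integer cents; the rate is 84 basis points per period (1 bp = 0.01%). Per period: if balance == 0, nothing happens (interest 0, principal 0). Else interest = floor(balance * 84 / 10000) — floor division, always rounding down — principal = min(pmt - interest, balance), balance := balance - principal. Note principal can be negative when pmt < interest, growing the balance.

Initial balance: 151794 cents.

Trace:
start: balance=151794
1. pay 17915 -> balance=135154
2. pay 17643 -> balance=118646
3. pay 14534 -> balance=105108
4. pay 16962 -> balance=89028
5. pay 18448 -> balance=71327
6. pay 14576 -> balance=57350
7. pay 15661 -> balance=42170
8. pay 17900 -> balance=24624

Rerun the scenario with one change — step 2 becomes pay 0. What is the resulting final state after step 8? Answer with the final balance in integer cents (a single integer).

43175

(re-executing from step 2 with the substitution; state before step 2: balance=135154)
2. pay 0 -> balance=136289
3. pay 14534 -> balance=122899
4. pay 16962 -> balance=106969
5. pay 18448 -> balance=89419
6. pay 14576 -> balance=75594
7. pay 15661 -> balance=60567
8. pay 17900 -> balance=43175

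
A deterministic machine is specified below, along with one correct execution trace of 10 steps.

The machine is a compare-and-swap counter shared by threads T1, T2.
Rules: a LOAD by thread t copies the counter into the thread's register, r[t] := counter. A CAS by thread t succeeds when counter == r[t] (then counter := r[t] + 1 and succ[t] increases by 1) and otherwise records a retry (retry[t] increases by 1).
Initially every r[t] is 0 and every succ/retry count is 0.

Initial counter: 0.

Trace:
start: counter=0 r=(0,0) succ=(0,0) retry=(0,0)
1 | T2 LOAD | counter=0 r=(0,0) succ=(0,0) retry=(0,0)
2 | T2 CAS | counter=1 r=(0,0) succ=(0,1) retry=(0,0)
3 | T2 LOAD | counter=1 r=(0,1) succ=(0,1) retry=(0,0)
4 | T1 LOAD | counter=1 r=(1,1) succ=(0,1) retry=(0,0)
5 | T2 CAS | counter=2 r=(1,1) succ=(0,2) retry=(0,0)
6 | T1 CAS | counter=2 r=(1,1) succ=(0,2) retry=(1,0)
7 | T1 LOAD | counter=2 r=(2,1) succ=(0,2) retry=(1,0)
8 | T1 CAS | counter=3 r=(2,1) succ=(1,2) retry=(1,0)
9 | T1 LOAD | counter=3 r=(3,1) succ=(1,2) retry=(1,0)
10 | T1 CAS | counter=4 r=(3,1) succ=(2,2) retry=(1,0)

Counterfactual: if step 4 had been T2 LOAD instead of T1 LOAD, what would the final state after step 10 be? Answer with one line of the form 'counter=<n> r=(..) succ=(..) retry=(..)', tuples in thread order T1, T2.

counter=4 r=(3,1) succ=(2,2) retry=(1,0)

(re-executing from step 4 with the substitution; state before step 4: counter=1 r=(0,1) succ=(0,1) retry=(0,0))
4 | T2 LOAD | counter=1 r=(0,1) succ=(0,1) retry=(0,0)
5 | T2 CAS | counter=2 r=(0,1) succ=(0,2) retry=(0,0)
6 | T1 CAS | counter=2 r=(0,1) succ=(0,2) retry=(1,0)
7 | T1 LOAD | counter=2 r=(2,1) succ=(0,2) retry=(1,0)
8 | T1 CAS | counter=3 r=(2,1) succ=(1,2) retry=(1,0)
9 | T1 LOAD | counter=3 r=(3,1) succ=(1,2) retry=(1,0)
10 | T1 CAS | counter=4 r=(3,1) succ=(2,2) retry=(1,0)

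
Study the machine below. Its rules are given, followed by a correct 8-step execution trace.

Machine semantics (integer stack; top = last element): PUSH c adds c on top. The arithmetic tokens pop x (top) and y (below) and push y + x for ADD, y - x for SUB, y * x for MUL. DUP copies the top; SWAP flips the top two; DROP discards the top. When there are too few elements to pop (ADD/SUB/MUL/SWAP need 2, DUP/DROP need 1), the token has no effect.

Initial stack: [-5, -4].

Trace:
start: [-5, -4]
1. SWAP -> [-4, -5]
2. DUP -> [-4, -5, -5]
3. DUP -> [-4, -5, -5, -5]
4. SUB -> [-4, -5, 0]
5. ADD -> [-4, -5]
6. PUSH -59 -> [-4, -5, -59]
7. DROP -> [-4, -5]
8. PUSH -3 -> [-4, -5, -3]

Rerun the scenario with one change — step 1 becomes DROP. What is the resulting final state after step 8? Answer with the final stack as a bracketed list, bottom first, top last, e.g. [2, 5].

(re-executing from step 1 with the substitution; state before step 1: [-5, -4])
1. DROP -> [-5]
2. DUP -> [-5, -5]
3. DUP -> [-5, -5, -5]
4. SUB -> [-5, 0]
5. ADD -> [-5]
6. PUSH -59 -> [-5, -59]
7. DROP -> [-5]
8. PUSH -3 -> [-5, -3]

[-5, -3]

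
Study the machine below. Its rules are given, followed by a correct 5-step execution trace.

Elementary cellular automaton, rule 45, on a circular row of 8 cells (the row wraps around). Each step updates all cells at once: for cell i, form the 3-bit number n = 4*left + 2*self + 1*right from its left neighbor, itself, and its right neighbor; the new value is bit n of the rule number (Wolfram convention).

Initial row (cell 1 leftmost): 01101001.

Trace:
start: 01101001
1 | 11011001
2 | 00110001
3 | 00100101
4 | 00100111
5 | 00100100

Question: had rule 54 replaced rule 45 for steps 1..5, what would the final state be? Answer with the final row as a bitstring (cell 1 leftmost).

(re-executing steps 1..5 under rule 54; state before step 1: 01101001)
1 | 10011111
2 | 01100000
3 | 10010000
4 | 11111001
5 | 00000110

00000110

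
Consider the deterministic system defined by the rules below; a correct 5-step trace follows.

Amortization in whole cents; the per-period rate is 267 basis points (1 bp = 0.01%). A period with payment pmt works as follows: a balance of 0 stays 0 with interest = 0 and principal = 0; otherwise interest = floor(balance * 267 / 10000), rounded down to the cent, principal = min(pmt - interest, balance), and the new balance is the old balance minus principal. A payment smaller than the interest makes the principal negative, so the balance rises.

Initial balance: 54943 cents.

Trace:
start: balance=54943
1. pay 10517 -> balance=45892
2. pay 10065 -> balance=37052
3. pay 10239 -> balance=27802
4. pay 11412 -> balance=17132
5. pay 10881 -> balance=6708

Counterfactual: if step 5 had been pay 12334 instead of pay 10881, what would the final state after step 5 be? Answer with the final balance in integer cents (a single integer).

5255

(re-executing from step 5 with the substitution; state before step 5: balance=17132)
5. pay 12334 -> balance=5255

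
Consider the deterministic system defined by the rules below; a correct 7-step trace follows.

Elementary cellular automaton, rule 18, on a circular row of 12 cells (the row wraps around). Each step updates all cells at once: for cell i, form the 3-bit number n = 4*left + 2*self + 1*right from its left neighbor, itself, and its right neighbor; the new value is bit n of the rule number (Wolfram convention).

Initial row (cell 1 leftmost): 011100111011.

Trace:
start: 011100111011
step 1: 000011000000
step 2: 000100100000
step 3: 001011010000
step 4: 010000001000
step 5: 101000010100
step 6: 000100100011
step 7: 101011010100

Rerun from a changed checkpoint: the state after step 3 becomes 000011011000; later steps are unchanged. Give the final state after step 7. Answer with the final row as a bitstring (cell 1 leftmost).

001010001010

state after step 3 := 000011011000
step 4: 000100000100
step 5: 001010001010
step 6: 010001010001
step 7: 001010001010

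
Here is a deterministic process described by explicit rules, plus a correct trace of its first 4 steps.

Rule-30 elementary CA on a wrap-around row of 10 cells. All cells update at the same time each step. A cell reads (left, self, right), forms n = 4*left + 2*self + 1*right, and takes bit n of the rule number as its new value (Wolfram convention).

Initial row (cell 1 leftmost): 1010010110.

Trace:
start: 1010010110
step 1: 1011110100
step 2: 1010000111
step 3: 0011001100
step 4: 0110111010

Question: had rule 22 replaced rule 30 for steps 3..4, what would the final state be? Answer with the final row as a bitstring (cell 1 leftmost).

0100111100

(re-executing steps 3..4 under rule 22; state before step 3: 1010000111)
step 3: 0011001000
step 4: 0100111100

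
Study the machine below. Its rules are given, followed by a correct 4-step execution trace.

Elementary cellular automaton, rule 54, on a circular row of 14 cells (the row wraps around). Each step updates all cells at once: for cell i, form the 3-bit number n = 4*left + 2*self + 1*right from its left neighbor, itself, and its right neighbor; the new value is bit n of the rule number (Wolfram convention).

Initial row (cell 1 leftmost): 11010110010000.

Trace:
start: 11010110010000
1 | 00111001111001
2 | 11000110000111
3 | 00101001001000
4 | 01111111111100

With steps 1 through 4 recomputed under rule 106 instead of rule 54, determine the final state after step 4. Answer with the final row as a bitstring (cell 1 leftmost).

(re-executing steps 1..4 under rule 106; state before step 1: 11010110010000)
1 | 11101110100001
2 | 00111011000011
3 | 01101111000111
4 | 11111001001101

11111001001101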